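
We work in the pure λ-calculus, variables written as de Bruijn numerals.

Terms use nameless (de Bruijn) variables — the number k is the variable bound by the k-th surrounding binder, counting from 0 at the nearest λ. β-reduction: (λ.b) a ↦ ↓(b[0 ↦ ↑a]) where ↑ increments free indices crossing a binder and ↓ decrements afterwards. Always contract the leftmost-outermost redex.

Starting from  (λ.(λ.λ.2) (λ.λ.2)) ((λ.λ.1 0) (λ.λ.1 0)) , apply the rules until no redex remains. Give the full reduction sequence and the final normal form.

Answer: normal form = λ.λ.λ.1 0  (in 4 steps)

Reduction:
  start: (λ.(λ.λ.2) (λ.λ.2)) ((λ.λ.1 0) (λ.λ.1 0))
  →1  (λ.λ.(λ.λ.1 0) (λ.λ.1 0)) (λ.λ.(λ.λ.1 0) (λ.λ.1 0))
  →2  λ.(λ.λ.1 0) (λ.λ.1 0)
  →3  λ.λ.(λ.λ.1 0) 0
  →4  λ.λ.λ.1 0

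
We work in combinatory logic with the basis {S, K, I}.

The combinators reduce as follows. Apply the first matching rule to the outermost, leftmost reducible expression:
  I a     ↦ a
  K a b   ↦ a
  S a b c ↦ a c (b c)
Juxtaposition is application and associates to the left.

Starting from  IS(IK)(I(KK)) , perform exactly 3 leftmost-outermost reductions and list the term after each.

  start: IS(IK)(I(KK))
  [1] S(IK)(I(KK))
  [2] SK(I(KK))
  [3] SK(KK)

Answer: after 3 steps: SK(KK)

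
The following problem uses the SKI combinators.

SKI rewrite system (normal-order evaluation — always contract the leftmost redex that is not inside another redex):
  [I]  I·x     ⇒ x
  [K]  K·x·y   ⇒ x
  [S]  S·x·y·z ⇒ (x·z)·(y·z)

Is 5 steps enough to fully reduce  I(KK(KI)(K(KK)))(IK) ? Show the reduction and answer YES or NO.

  start: I(KK(KI)(K(KK)))(IK)
  step 1: KK(KI)(K(KK))(IK)
  step 2: K(K(KK))(IK)
  step 3: K(KK)

Answer: YES — reaches normal form K(KK) in 3 ≤ 5 steps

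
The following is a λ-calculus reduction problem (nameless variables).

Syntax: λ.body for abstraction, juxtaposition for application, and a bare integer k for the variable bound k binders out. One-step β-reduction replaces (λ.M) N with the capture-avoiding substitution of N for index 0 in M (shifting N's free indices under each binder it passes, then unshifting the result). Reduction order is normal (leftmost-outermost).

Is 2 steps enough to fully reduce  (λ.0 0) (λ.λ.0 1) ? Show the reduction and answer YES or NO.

Answer: YES — reaches normal form λ.0 (λ.λ.0 1) in 2 ≤ 2 steps

Reduction:
  start: (λ.0 0) (λ.λ.0 1)
  →1  (λ.λ.0 1) (λ.λ.0 1)
  →2  λ.0 (λ.λ.0 1)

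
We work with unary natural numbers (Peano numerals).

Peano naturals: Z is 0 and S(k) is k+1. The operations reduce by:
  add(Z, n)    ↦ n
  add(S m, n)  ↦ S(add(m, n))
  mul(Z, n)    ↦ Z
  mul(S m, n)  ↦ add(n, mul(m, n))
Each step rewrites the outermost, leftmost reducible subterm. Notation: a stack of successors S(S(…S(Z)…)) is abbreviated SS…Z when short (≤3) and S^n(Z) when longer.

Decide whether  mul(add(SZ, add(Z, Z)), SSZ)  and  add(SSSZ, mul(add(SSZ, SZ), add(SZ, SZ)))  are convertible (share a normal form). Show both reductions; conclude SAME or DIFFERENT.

Term A:
  start: mul(add(SZ, add(Z, Z)), SSZ)
  →1  mul(S(add(Z, add(Z, Z))), SSZ)
  →2  add(SSZ, mul(add(Z, add(Z, Z)), SSZ))
  →3  S(add(SZ, mul(add(Z, add(Z, Z)), SSZ)))
  →4  S(S(add(Z, mul(add(Z, add(Z, Z)), SSZ))))
  →5  S(S(mul(add(Z, add(Z, Z)), SSZ)))
  →6  S(S(mul(add(Z, Z), SSZ)))
  →7  S(S(mul(Z, SSZ)))
  →8  SSZ

Term B:
  start: add(SSSZ, mul(add(SSZ, SZ), add(SZ, SZ)))
  →1  S(add(SSZ, mul(add(SSZ, SZ), add(SZ, SZ))))
  →2  S(S(add(SZ, mul(add(SSZ, SZ), add(SZ, SZ)))))
  →3  S(S(S(add(Z, mul(add(SSZ, SZ), add(SZ, SZ))))))
  →4  S(S(S(mul(add(SSZ, SZ), add(SZ, SZ)))))
  →5  S(S(S(mul(S(add(SZ, SZ)), add(SZ, SZ)))))
  →6  S(S(S(add(add(SZ, SZ), mul(add(SZ, SZ), add(SZ, SZ))))))
  →7  S(S(S(add(S(add(Z, SZ)), mul(add(SZ, SZ), add(SZ, SZ))))))
  →8  S(S(S(S(add(add(Z, SZ), mul(add(SZ, SZ), add(SZ, SZ)))))))
  →9  S(S(S(S(add(SZ, mul(add(SZ, SZ), add(SZ, SZ)))))))
  →10  S(S(S(S(S(add(Z, mul(add(SZ, SZ), add(SZ, SZ))))))))
  →11  S(S(S(S(S(mul(add(SZ, SZ), add(SZ, SZ)))))))
  →12  S(S(S(S(S(mul(S(add(Z, SZ)), add(SZ, SZ)))))))
  →13  S(S(S(S(S(add(add(SZ, SZ), mul(add(Z, SZ), add(SZ, SZ))))))))
  →14  S(S(S(S(S(add(S(add(Z, SZ)), mul(add(Z, SZ), add(SZ, SZ))))))))
  →15  S(S(S(S(S(S(add(add(Z, SZ), mul(add(Z, SZ), add(SZ, SZ)))))))))
  →16  S(S(S(S(S(S(add(SZ, mul(add(Z, SZ), add(SZ, SZ)))))))))
  →17  S(S(S(S(S(S(S(add(Z, mul(add(Z, SZ), add(SZ, SZ))))))))))
  →18  S(S(S(S(S(S(S(mul(add(Z, SZ), add(SZ, SZ)))))))))
  →19  S(S(S(S(S(S(S(mul(SZ, add(SZ, SZ)))))))))
  →20  S(S(S(S(S(S(S(add(add(SZ, SZ), mul(Z, add(SZ, SZ))))))))))
  →21  S(S(S(S(S(S(S(add(S(add(Z, SZ)), mul(Z, add(SZ, SZ))))))))))
  →22  S(S(S(S(S(S(S(S(add(add(Z, SZ), mul(Z, add(SZ, SZ)))))))))))
  →23  S(S(S(S(S(S(S(S(add(SZ, mul(Z, add(SZ, SZ)))))))))))
  →24  S(S(S(S(S(S(S(S(S(add(Z, mul(Z, add(SZ, SZ))))))))))))
  →25  S(S(S(S(S(S(S(S(S(mul(Z, add(SZ, SZ)))))))))))
  →26  S^9(Z)

Answer: DIFFERENT — A ⇓ SSZ, B ⇓ S^9(Z)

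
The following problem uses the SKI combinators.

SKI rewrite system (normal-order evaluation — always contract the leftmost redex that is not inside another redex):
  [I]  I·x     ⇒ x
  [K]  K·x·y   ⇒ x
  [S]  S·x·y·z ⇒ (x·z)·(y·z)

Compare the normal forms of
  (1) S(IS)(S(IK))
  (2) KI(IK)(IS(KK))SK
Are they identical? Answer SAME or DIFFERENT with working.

Term A:
  start: S(IS)(S(IK))
  →1  SS(S(IK))
  →2  SS(SK)

Term B:
  start: KI(IK)(IS(KK))SK
  →1  I(IS(KK))SK
  →2  IS(KK)SK
  →3  S(KK)SK
  →4  KKK(SK)
  →5  K(SK)

Answer: DIFFERENT — A ⇓ SS(SK), B ⇓ K(SK)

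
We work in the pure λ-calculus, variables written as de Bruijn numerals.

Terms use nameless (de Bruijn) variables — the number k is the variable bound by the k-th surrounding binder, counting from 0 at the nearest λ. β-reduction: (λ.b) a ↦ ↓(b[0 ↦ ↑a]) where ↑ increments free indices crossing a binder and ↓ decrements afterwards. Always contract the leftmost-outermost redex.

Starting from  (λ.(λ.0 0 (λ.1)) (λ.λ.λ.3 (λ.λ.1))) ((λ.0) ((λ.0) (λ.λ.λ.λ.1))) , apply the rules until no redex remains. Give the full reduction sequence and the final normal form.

  start: (λ.(λ.0 0 (λ.1)) (λ.λ.λ.3 (λ.λ.1))) ((λ.0) ((λ.0) (λ.λ.λ.λ.1)))
  step 1: (λ.0 0 (λ.1)) (λ.λ.λ.(λ.0) ((λ.0) (λ.λ.λ.λ.1)) (λ.λ.1))
  step 2: (λ.λ.λ.(λ.0) ((λ.0) (λ.λ.λ.λ.1)) (λ.λ.1)) (λ.λ.λ.(λ.0) ((λ.0) (λ.λ.λ.λ.1)) (λ.λ.1)) (λ.λ.λ.λ.(λ.0) ((λ.0) (λ.λ.λ.λ.1)) (λ.λ.1))
  step 3: (λ.λ.(λ.0) ((λ.0) (λ.λ.λ.λ.1)) (λ.λ.1)) (λ.λ.λ.λ.(λ.0) ((λ.0) (λ.λ.λ.λ.1)) (λ.λ.1))
  step 4: λ.(λ.0) ((λ.0) (λ.λ.λ.λ.1)) (λ.λ.1)
  step 5: λ.(λ.0) (λ.λ.λ.λ.1) (λ.λ.1)
  step 6: λ.(λ.λ.λ.λ.1) (λ.λ.1)
  step 7: λ.λ.λ.λ.1

Answer: normal form = λ.λ.λ.λ.1  (in 7 steps)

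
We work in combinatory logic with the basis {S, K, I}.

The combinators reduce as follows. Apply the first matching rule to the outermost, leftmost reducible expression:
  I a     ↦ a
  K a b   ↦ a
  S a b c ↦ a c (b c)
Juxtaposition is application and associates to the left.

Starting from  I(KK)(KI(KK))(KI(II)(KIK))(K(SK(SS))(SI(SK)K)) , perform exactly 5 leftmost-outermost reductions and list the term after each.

Answer: after 5 steps: KIK

Working:
  start: I(KK)(KI(KK))(KI(II)(KIK))(K(SK(SS))(SI(SK)K))
  →1  KK(KI(KK))(KI(II)(KIK))(K(SK(SS))(SI(SK)K))
  →2  K(KI(II)(KIK))(K(SK(SS))(SI(SK)K))
  →3  KI(II)(KIK)
  →4  I(KIK)
  →5  KIK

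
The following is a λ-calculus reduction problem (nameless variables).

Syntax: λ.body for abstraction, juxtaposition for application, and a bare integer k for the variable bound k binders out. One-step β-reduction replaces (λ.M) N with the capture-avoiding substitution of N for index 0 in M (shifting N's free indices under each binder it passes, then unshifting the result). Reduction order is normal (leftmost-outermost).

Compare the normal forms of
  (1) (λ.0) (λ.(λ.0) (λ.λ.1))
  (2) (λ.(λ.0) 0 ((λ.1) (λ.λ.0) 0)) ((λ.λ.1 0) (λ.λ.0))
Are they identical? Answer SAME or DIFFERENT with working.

Term A:
  start: (λ.0) (λ.(λ.0) (λ.λ.1))
  →1  λ.(λ.0) (λ.λ.1)
  →2  λ.λ.λ.1

Term B:
  start: (λ.(λ.0) 0 ((λ.1) (λ.λ.0) 0)) ((λ.λ.1 0) (λ.λ.0))
  →1  (λ.0) ((λ.λ.1 0) (λ.λ.0)) ((λ.(λ.λ.1 0) (λ.λ.0)) (λ.λ.0) ((λ.λ.1 0) (λ.λ.0)))
  →2  (λ.λ.1 0) (λ.λ.0) ((λ.(λ.λ.1 0) (λ.λ.0)) (λ.λ.0) ((λ.λ.1 0) (λ.λ.0)))
  →3  (λ.(λ.λ.0) 0) ((λ.(λ.λ.1 0) (λ.λ.0)) (λ.λ.0) ((λ.λ.1 0) (λ.λ.0)))
  →4  (λ.λ.0) ((λ.(λ.λ.1 0) (λ.λ.0)) (λ.λ.0) ((λ.λ.1 0) (λ.λ.0)))
  →5  λ.0

Answer: DIFFERENT — A ⇓ λ.λ.λ.1, B ⇓ λ.0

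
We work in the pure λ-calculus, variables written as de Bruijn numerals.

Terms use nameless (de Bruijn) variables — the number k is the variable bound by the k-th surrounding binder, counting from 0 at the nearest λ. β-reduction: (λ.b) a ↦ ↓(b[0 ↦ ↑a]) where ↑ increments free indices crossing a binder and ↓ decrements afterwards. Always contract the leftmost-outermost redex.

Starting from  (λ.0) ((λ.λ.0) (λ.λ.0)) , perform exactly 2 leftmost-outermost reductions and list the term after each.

Answer: after 2 steps: λ.0

Derivation:
  start: (λ.0) ((λ.λ.0) (λ.λ.0))
  [1] (λ.λ.0) (λ.λ.0)
  [2] λ.0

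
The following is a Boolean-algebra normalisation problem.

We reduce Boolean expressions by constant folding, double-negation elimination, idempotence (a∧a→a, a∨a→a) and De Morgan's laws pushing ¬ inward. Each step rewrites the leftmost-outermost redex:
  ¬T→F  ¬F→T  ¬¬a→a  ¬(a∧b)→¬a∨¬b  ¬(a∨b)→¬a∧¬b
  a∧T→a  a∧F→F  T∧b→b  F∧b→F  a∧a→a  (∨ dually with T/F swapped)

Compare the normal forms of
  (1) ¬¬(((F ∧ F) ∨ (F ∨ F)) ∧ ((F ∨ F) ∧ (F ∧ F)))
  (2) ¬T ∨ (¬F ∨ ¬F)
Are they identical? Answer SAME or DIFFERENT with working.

Answer: DIFFERENT — A ⇓ F, B ⇓ T

Derivation:
Term A:
  start: ¬¬(((F ∧ F) ∨ (F ∨ F)) ∧ ((F ∨ F) ∧ (F ∧ F)))
  step 1: ((F ∧ F) ∨ (F ∨ F)) ∧ ((F ∨ F) ∧ (F ∧ F))
  step 2: (F ∨ (F ∨ F)) ∧ ((F ∨ F) ∧ (F ∧ F))
  step 3: (F ∨ F) ∧ ((F ∨ F) ∧ (F ∧ F))
  step 4: F ∧ ((F ∨ F) ∧ (F ∧ F))
  step 5: F

Term B:
  start: ¬T ∨ (¬F ∨ ¬F)
  step 1: F ∨ (¬F ∨ ¬F)
  step 2: ¬F ∨ ¬F
  step 3: ¬F
  step 4: T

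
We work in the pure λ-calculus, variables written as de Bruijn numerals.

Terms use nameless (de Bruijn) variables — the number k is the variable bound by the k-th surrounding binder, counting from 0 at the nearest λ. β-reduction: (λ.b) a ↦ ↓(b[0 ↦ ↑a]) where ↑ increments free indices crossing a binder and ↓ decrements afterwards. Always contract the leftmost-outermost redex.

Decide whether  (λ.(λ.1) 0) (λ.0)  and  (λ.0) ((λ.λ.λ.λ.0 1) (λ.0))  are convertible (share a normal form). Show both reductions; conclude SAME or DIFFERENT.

Term A:
  start: (λ.(λ.1) 0) (λ.0)
  →1  (λ.λ.0) (λ.0)
  →2  λ.0

Term B:
  start: (λ.0) ((λ.λ.λ.λ.0 1) (λ.0))
  →1  (λ.λ.λ.λ.0 1) (λ.0)
  →2  λ.λ.λ.0 1

Answer: DIFFERENT — A ⇓ λ.0, B ⇓ λ.λ.λ.0 1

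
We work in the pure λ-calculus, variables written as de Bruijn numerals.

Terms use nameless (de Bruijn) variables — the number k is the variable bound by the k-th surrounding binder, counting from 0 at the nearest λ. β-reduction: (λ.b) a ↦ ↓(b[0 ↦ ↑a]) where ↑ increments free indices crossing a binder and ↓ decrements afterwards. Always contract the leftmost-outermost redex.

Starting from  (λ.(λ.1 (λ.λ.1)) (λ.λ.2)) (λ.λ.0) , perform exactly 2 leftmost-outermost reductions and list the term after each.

Answer: after 2 steps: (λ.λ.0) (λ.λ.1)

Derivation:
  start: (λ.(λ.1 (λ.λ.1)) (λ.λ.2)) (λ.λ.0)
  step 1: (λ.(λ.λ.0) (λ.λ.1)) (λ.λ.λ.λ.0)
  step 2: (λ.λ.0) (λ.λ.1)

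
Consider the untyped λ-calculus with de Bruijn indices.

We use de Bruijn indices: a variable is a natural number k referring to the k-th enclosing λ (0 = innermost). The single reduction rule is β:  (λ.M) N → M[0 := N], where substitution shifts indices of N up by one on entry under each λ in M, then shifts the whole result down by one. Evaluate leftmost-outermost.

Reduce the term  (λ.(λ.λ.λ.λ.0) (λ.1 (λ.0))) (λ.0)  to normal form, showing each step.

  start: (λ.(λ.λ.λ.λ.0) (λ.1 (λ.0))) (λ.0)
  →1  (λ.λ.λ.λ.0) (λ.(λ.0) (λ.0))
  →2  λ.λ.λ.0

Answer: normal form = λ.λ.λ.0  (in 2 steps)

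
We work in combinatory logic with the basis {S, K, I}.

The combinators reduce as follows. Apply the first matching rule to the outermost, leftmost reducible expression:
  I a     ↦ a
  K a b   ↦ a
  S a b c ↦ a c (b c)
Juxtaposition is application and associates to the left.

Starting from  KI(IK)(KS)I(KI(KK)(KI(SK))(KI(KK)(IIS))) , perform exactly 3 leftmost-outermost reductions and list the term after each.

Answer: after 3 steps: S(KI(KK)(KI(SK))(KI(KK)(IIS)))

Working:
  start: KI(IK)(KS)I(KI(KK)(KI(SK))(KI(KK)(IIS)))
  [1] I(KS)I(KI(KK)(KI(SK))(KI(KK)(IIS)))
  [2] KSI(KI(KK)(KI(SK))(KI(KK)(IIS)))
  [3] S(KI(KK)(KI(SK))(KI(KK)(IIS)))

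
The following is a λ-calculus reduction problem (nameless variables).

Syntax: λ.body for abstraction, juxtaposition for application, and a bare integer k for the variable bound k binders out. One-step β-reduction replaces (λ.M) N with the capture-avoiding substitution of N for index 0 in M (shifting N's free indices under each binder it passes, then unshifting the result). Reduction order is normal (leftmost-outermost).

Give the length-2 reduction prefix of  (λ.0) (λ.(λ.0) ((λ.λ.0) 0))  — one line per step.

  start: (λ.0) (λ.(λ.0) ((λ.λ.0) 0))
  [1] λ.(λ.0) ((λ.λ.0) 0)
  [2] λ.(λ.λ.0) 0

Answer: after 2 steps: λ.(λ.λ.0) 0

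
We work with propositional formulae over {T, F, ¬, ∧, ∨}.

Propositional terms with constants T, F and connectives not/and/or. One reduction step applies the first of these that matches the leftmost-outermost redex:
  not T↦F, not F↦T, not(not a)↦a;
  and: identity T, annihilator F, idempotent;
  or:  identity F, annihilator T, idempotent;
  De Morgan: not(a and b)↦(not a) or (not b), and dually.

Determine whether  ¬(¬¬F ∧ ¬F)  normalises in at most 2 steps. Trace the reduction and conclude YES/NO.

  start: ¬(¬¬F ∧ ¬F)
  →1  ¬¬¬F ∨ ¬¬F
  →2  ¬F ∨ ¬¬F

Answer: NO — after 2 steps the term is ¬F ∨ ¬¬F, not yet normal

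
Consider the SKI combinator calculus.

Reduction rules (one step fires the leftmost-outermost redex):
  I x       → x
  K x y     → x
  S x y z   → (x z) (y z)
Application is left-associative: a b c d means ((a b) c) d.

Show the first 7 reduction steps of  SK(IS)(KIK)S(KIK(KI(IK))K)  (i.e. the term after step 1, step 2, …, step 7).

Answer: after 7 steps: S(IK)

Derivation:
  start: SK(IS)(KIK)S(KIK(KI(IK))K)
  step 1: K(KIK)(IS(KIK))S(KIK(KI(IK))K)
  step 2: KIKS(KIK(KI(IK))K)
  step 3: IS(KIK(KI(IK))K)
  step 4: S(KIK(KI(IK))K)
  step 5: S(I(KI(IK))K)
  step 6: S(KI(IK)K)
  step 7: S(IK)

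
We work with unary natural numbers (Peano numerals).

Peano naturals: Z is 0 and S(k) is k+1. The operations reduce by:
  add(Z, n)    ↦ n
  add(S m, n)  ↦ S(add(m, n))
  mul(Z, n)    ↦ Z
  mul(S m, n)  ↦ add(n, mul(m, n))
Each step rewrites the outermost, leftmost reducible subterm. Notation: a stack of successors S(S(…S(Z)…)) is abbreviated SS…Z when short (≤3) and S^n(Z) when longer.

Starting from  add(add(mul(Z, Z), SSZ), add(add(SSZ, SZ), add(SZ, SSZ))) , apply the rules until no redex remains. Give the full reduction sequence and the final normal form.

Answer: normal form = S^8(Z)  (in 14 steps)

Derivation:
  start: add(add(mul(Z, Z), SSZ), add(add(SSZ, SZ), add(SZ, SSZ)))
  step 1: add(add(Z, SSZ), add(add(SSZ, SZ), add(SZ, SSZ)))
  step 2: add(SSZ, add(add(SSZ, SZ), add(SZ, SSZ)))
  step 3: S(add(SZ, add(add(SSZ, SZ), add(SZ, SSZ))))
  step 4: S(S(add(Z, add(add(SSZ, SZ), add(SZ, SSZ)))))
  step 5: S(S(add(add(SSZ, SZ), add(SZ, SSZ))))
  step 6: S(S(add(S(add(SZ, SZ)), add(SZ, SSZ))))
  step 7: S(S(S(add(add(SZ, SZ), add(SZ, SSZ)))))
  step 8: S(S(S(add(S(add(Z, SZ)), add(SZ, SSZ)))))
  step 9: S(S(S(S(add(add(Z, SZ), add(SZ, SSZ))))))
  step 10: S(S(S(S(add(SZ, add(SZ, SSZ))))))
  step 11: S(S(S(S(S(add(Z, add(SZ, SSZ)))))))
  step 12: S(S(S(S(S(add(SZ, SSZ))))))
  step 13: S(S(S(S(S(S(add(Z, SSZ)))))))
  step 14: S^8(Z)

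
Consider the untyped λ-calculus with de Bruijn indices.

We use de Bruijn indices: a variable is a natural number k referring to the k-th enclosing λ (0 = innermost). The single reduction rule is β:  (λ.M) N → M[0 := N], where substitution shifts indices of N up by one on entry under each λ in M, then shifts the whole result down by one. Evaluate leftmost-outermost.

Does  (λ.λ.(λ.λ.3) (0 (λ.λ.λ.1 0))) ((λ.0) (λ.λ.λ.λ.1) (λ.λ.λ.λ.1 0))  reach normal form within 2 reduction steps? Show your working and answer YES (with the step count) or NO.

  start: (λ.λ.(λ.λ.3) (0 (λ.λ.λ.1 0))) ((λ.0) (λ.λ.λ.λ.1) (λ.λ.λ.λ.1 0))
  →1  λ.(λ.λ.(λ.0) (λ.λ.λ.λ.1) (λ.λ.λ.λ.1 0)) (0 (λ.λ.λ.1 0))
  →2  λ.λ.(λ.0) (λ.λ.λ.λ.1) (λ.λ.λ.λ.1 0)

Answer: NO — after 2 steps the term is λ.λ.(λ.0) (λ.λ.λ.λ.1) (λ.λ.λ.λ.1 0), not yet normal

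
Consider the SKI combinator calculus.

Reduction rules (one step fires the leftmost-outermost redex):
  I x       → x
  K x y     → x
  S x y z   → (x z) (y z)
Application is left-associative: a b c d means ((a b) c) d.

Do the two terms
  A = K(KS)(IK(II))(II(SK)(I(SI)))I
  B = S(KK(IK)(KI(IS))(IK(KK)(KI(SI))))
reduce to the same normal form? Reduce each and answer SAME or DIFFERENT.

Term A:
  start: K(KS)(IK(II))(II(SK)(I(SI)))I
  [1] KS(II(SK)(I(SI)))I
  [2] SI

Term B:
  start: S(KK(IK)(KI(IS))(IK(KK)(KI(SI))))
  [1] S(K(KI(IS))(IK(KK)(KI(SI))))
  [2] S(KI(IS))
  [3] SI

Answer: SAME — A ⇓ SI, B ⇓ SI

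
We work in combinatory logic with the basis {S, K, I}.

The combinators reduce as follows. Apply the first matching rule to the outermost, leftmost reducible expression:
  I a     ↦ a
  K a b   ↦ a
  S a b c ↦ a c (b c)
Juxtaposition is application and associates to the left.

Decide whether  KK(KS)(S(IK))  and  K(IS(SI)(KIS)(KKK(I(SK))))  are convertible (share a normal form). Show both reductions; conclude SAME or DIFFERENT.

Term A:
  start: KK(KS)(S(IK))
  [1] K(S(IK))
  [2] K(SK)

Term B:
  start: K(IS(SI)(KIS)(KKK(I(SK))))
  [1] K(S(SI)(KIS)(KKK(I(SK))))
  [2] K(SI(KKK(I(SK)))(KIS(KKK(I(SK)))))
  [3] K(I(KIS(KKK(I(SK))))(KKK(I(SK))(KIS(KKK(I(SK))))))
  [4] K(KIS(KKK(I(SK)))(KKK(I(SK))(KIS(KKK(I(SK))))))
  [5] K(I(KKK(I(SK)))(KKK(I(SK))(KIS(KKK(I(SK))))))
  [6] K(KKK(I(SK))(KKK(I(SK))(KIS(KKK(I(SK))))))
  [7] K(K(I(SK))(KKK(I(SK))(KIS(KKK(I(SK))))))
  [8] K(I(SK))
  [9] K(SK)

Answer: SAME — A ⇓ K(SK), B ⇓ K(SK)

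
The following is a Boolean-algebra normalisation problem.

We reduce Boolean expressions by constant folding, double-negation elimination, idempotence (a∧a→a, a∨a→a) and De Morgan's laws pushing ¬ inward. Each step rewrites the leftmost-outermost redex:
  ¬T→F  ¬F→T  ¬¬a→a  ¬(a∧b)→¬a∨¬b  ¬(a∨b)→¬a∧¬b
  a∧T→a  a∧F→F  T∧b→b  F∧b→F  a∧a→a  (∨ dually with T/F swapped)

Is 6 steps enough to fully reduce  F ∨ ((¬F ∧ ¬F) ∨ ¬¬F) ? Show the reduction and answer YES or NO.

  start: F ∨ ((¬F ∧ ¬F) ∨ ¬¬F)
  step 1: (¬F ∧ ¬F) ∨ ¬¬F
  step 2: ¬F ∨ ¬¬F
  step 3: T ∨ ¬¬F
  step 4: T

Answer: YES — reaches normal form T in 4 ≤ 6 steps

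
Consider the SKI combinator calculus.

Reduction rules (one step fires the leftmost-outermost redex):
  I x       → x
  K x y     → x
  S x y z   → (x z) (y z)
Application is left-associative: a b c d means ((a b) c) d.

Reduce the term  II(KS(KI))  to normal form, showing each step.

  start: II(KS(KI))
  [1] I(KS(KI))
  [2] KS(KI)
  [3] S

Answer: normal form = S  (in 3 steps)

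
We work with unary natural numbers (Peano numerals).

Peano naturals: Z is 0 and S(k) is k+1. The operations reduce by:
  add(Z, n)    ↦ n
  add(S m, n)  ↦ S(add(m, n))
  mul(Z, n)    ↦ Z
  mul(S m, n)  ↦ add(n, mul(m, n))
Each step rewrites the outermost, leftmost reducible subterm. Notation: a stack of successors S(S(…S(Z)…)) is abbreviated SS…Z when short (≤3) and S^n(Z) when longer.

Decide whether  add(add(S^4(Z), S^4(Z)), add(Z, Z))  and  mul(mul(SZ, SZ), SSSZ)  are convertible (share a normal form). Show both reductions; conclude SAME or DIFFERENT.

Answer: DIFFERENT — A ⇓ S^8(Z), B ⇓ SSSZ

Reduction:
Term A:
  start: add(add(S^4(Z), S^4(Z)), add(Z, Z))
  step 1: add(S(add(SSSZ, S^4(Z))), add(Z, Z))
  step 2: S(add(add(SSSZ, S^4(Z)), add(Z, Z)))
  step 3: S(add(S(add(SSZ, S^4(Z))), add(Z, Z)))
  step 4: S(S(add(add(SSZ, S^4(Z)), add(Z, Z))))
  step 5: S(S(add(S(add(SZ, S^4(Z))), add(Z, Z))))
  step 6: S(S(S(add(add(SZ, S^4(Z)), add(Z, Z)))))
  step 7: S(S(S(add(S(add(Z, S^4(Z))), add(Z, Z)))))
  step 8: S(S(S(S(add(add(Z, S^4(Z)), add(Z, Z))))))
  step 9: S(S(S(S(add(S^4(Z), add(Z, Z))))))
  step 10: S(S(S(S(S(add(SSSZ, add(Z, Z)))))))
  step 11: S(S(S(S(S(S(add(SSZ, add(Z, Z))))))))
  step 12: S(S(S(S(S(S(S(add(SZ, add(Z, Z)))))))))
  step 13: S(S(S(S(S(S(S(S(add(Z, add(Z, Z))))))))))
  step 14: S(S(S(S(S(S(S(S(add(Z, Z)))))))))
  step 15: S^8(Z)

Term B:
  start: mul(mul(SZ, SZ), SSSZ)
  step 1: mul(add(SZ, mul(Z, SZ)), SSSZ)
  step 2: mul(S(add(Z, mul(Z, SZ))), SSSZ)
  step 3: add(SSSZ, mul(add(Z, mul(Z, SZ)), SSSZ))
  step 4: S(add(SSZ, mul(add(Z, mul(Z, SZ)), SSSZ)))
  step 5: S(S(add(SZ, mul(add(Z, mul(Z, SZ)), SSSZ))))
  step 6: S(S(S(add(Z, mul(add(Z, mul(Z, SZ)), SSSZ)))))
  step 7: S(S(S(mul(add(Z, mul(Z, SZ)), SSSZ))))
  step 8: S(S(S(mul(mul(Z, SZ), SSSZ))))
  step 9: S(S(S(mul(Z, SSSZ))))
  step 10: SSSZ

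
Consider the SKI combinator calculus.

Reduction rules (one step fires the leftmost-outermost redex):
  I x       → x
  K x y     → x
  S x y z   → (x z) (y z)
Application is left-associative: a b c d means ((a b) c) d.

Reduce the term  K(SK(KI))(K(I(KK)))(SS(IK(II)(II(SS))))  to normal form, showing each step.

  start: K(SK(KI))(K(I(KK)))(SS(IK(II)(II(SS))))
  [1] SK(KI)(SS(IK(II)(II(SS))))
  [2] K(SS(IK(II)(II(SS))))(KI(SS(IK(II)(II(SS)))))
  [3] SS(IK(II)(II(SS)))
  [4] SS(K(II)(II(SS)))
  [5] SS(II)
  [6] SSI

Answer: normal form = SSI  (in 6 steps)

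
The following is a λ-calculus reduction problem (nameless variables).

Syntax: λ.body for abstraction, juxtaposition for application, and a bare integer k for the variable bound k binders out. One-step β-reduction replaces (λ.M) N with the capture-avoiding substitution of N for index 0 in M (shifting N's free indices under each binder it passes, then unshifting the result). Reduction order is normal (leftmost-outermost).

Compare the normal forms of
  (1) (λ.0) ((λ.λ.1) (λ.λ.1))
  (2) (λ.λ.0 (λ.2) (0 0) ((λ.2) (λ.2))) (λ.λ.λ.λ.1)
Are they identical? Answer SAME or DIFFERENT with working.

Term A:
  start: (λ.0) ((λ.λ.1) (λ.λ.1))
  step 1: (λ.λ.1) (λ.λ.1)
  step 2: λ.λ.λ.1

Term B:
  start: (λ.λ.0 (λ.2) (0 0) ((λ.2) (λ.2))) (λ.λ.λ.λ.1)
  step 1: λ.0 (λ.λ.λ.λ.λ.1) (0 0) ((λ.λ.λ.λ.λ.1) (λ.λ.λ.λ.λ.1))
  step 2: λ.0 (λ.λ.λ.λ.λ.1) (0 0) (λ.λ.λ.λ.1)

Answer: DIFFERENT — A ⇓ λ.λ.λ.1, B ⇓ λ.0 (λ.λ.λ.λ.λ.1) (0 0) (λ.λ.λ.λ.1)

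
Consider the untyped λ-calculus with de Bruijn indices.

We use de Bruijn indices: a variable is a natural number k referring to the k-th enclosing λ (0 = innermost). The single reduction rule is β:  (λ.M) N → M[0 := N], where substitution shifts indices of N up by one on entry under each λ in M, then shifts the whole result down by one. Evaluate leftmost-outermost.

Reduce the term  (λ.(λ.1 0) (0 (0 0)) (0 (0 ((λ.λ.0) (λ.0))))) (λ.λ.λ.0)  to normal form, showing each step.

Answer: normal form = λ.0  (in 4 steps)

Reduction:
  start: (λ.(λ.1 0) (0 (0 0)) (0 (0 ((λ.λ.0) (λ.0))))) (λ.λ.λ.0)
  step 1: (λ.(λ.λ.λ.0) 0) ((λ.λ.λ.0) ((λ.λ.λ.0) (λ.λ.λ.0))) ((λ.λ.λ.0) ((λ.λ.λ.0) ((λ.λ.0) (λ.0))))
  step 2: (λ.λ.λ.0) ((λ.λ.λ.0) ((λ.λ.λ.0) (λ.λ.λ.0))) ((λ.λ.λ.0) ((λ.λ.λ.0) ((λ.λ.0) (λ.0))))
  step 3: (λ.λ.0) ((λ.λ.λ.0) ((λ.λ.λ.0) ((λ.λ.0) (λ.0))))
  step 4: λ.0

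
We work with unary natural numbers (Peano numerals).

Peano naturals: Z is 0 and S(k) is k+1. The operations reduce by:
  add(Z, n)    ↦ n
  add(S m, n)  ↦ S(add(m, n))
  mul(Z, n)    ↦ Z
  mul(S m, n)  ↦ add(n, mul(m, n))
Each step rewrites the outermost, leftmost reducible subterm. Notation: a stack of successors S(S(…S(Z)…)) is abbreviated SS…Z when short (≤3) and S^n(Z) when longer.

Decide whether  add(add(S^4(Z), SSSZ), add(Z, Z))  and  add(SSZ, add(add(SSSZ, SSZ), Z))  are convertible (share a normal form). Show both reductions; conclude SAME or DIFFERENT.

Answer: SAME — A ⇓ S^7(Z), B ⇓ S^7(Z)

Reduction:
Term A:
  start: add(add(S^4(Z), SSSZ), add(Z, Z))
  →1  add(S(add(SSSZ, SSSZ)), add(Z, Z))
  →2  S(add(add(SSSZ, SSSZ), add(Z, Z)))
  →3  S(add(S(add(SSZ, SSSZ)), add(Z, Z)))
  →4  S(S(add(add(SSZ, SSSZ), add(Z, Z))))
  →5  S(S(add(S(add(SZ, SSSZ)), add(Z, Z))))
  →6  S(S(S(add(add(SZ, SSSZ), add(Z, Z)))))
  →7  S(S(S(add(S(add(Z, SSSZ)), add(Z, Z)))))
  →8  S(S(S(S(add(add(Z, SSSZ), add(Z, Z))))))
  →9  S(S(S(S(add(SSSZ, add(Z, Z))))))
  →10  S(S(S(S(S(add(SSZ, add(Z, Z)))))))
  →11  S(S(S(S(S(S(add(SZ, add(Z, Z))))))))
  →12  S(S(S(S(S(S(S(add(Z, add(Z, Z)))))))))
  →13  S(S(S(S(S(S(S(add(Z, Z))))))))
  →14  S^7(Z)

Term B:
  start: add(SSZ, add(add(SSSZ, SSZ), Z))
  →1  S(add(SZ, add(add(SSSZ, SSZ), Z)))
  →2  S(S(add(Z, add(add(SSSZ, SSZ), Z))))
  →3  S(S(add(add(SSSZ, SSZ), Z)))
  →4  S(S(add(S(add(SSZ, SSZ)), Z)))
  →5  S(S(S(add(add(SSZ, SSZ), Z))))
  →6  S(S(S(add(S(add(SZ, SSZ)), Z))))
  →7  S(S(S(S(add(add(SZ, SSZ), Z)))))
  →8  S(S(S(S(add(S(add(Z, SSZ)), Z)))))
  →9  S(S(S(S(S(add(add(Z, SSZ), Z))))))
  →10  S(S(S(S(S(add(SSZ, Z))))))
  →11  S(S(S(S(S(S(add(SZ, Z)))))))
  →12  S(S(S(S(S(S(S(add(Z, Z))))))))
  →13  S^7(Z)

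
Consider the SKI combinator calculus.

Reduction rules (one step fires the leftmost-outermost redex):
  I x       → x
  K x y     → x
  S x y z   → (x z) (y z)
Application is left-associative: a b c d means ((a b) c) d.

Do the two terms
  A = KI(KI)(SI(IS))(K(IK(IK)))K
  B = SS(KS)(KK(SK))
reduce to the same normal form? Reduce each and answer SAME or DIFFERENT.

Answer: DIFFERENT — A ⇓ K, B ⇓ SKS

Derivation:
Term A:
  start: KI(KI)(SI(IS))(K(IK(IK)))K
  →1  I(SI(IS))(K(IK(IK)))K
  →2  SI(IS)(K(IK(IK)))K
  →3  I(K(IK(IK)))(IS(K(IK(IK))))K
  →4  K(IK(IK))(IS(K(IK(IK))))K
  →5  IK(IK)K
  →6  K(IK)K
  →7  IK
  →8  K

Term B:
  start: SS(KS)(KK(SK))
  →1  S(KK(SK))(KS(KK(SK)))
  →2  SK(KS(KK(SK)))
  →3  SKS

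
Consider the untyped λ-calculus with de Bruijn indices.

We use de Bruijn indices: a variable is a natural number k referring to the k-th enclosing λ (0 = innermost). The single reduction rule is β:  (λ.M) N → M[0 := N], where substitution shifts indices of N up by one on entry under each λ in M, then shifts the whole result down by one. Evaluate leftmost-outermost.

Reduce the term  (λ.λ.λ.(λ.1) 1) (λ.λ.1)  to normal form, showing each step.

Answer: normal form = λ.λ.0  (in 2 steps)

Derivation:
  start: (λ.λ.λ.(λ.1) 1) (λ.λ.1)
  step 1: λ.λ.(λ.1) 1
  step 2: λ.λ.0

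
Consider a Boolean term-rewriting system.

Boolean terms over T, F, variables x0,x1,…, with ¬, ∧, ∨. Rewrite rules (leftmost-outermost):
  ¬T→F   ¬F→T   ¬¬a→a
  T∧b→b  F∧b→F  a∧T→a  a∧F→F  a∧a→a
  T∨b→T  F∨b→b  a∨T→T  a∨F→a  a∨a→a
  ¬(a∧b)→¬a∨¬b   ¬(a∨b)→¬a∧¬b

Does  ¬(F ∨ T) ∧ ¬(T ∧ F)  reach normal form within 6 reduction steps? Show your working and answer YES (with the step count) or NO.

Answer: YES — reaches normal form F in 5 ≤ 6 steps

Derivation:
  start: ¬(F ∨ T) ∧ ¬(T ∧ F)
  step 1: (¬F ∧ ¬T) ∧ ¬(T ∧ F)
  step 2: (T ∧ ¬T) ∧ ¬(T ∧ F)
  step 3: ¬T ∧ ¬(T ∧ F)
  step 4: F ∧ ¬(T ∧ F)
  step 5: F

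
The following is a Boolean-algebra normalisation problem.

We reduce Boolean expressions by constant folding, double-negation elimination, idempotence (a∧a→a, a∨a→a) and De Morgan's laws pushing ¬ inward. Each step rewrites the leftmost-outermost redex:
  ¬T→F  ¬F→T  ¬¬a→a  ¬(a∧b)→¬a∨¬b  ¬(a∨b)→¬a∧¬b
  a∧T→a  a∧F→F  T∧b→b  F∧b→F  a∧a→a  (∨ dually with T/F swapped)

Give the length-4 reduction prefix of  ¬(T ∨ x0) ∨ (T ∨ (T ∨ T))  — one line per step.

  start: ¬(T ∨ x0) ∨ (T ∨ (T ∨ T))
  [1] (¬T ∧ ¬x0) ∨ (T ∨ (T ∨ T))
  [2] (F ∧ ¬x0) ∨ (T ∨ (T ∨ T))
  [3] F ∨ (T ∨ (T ∨ T))
  [4] T ∨ (T ∨ T)

Answer: after 4 steps: T ∨ (T ∨ T)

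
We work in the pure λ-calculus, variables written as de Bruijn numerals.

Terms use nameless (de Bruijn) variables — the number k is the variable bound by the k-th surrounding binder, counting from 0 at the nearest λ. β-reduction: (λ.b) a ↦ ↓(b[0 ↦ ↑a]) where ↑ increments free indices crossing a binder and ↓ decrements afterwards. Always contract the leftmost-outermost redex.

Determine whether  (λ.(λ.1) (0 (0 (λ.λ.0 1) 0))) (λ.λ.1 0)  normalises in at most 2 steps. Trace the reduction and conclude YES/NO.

  start: (λ.(λ.1) (0 (0 (λ.λ.0 1) 0))) (λ.λ.1 0)
  →1  (λ.λ.λ.1 0) ((λ.λ.1 0) ((λ.λ.1 0) (λ.λ.0 1) (λ.λ.1 0)))
  →2  λ.λ.1 0

Answer: YES — reaches normal form λ.λ.1 0 in 2 ≤ 2 steps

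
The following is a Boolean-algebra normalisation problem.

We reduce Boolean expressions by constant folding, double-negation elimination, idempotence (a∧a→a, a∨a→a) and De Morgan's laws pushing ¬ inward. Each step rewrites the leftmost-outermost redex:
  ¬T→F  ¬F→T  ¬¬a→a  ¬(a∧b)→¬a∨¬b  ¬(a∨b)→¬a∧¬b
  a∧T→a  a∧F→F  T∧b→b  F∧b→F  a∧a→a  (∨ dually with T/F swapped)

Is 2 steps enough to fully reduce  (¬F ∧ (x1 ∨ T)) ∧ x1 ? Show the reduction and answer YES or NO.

Answer: NO — after 2 steps the term is (x1 ∨ T) ∧ x1, not yet normal

Working:
  start: (¬F ∧ (x1 ∨ T)) ∧ x1
  [1] (T ∧ (x1 ∨ T)) ∧ x1
  [2] (x1 ∨ T) ∧ x1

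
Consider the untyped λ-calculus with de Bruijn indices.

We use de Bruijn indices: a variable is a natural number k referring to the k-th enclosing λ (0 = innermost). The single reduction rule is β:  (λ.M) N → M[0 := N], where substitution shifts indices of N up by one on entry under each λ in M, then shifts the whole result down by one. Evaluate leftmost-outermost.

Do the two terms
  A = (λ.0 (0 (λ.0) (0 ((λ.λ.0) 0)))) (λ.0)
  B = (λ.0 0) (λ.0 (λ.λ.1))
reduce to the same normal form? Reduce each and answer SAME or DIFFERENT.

Term A:
  start: (λ.0 (0 (λ.0) (0 ((λ.λ.0) 0)))) (λ.0)
  →1  (λ.0) ((λ.0) (λ.0) ((λ.0) ((λ.λ.0) (λ.0))))
  →2  (λ.0) (λ.0) ((λ.0) ((λ.λ.0) (λ.0)))
  →3  (λ.0) ((λ.0) ((λ.λ.0) (λ.0)))
  →4  (λ.0) ((λ.λ.0) (λ.0))
  →5  (λ.λ.0) (λ.0)
  →6  λ.0

Term B:
  start: (λ.0 0) (λ.0 (λ.λ.1))
  →1  (λ.0 (λ.λ.1)) (λ.0 (λ.λ.1))
  →2  (λ.0 (λ.λ.1)) (λ.λ.1)
  →3  (λ.λ.1) (λ.λ.1)
  →4  λ.λ.λ.1

Answer: DIFFERENT — A ⇓ λ.0, B ⇓ λ.λ.λ.1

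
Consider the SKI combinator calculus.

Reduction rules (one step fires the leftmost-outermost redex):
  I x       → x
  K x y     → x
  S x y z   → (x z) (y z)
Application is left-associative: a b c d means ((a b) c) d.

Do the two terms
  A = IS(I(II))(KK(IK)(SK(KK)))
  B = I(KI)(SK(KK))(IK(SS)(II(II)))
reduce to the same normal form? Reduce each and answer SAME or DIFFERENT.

Answer: DIFFERENT — A ⇓ SI(K(SK(KK))), B ⇓ SS

Reduction:
Term A:
  start: IS(I(II))(KK(IK)(SK(KK)))
  [1] S(I(II))(KK(IK)(SK(KK)))
  [2] S(II)(KK(IK)(SK(KK)))
  [3] SI(KK(IK)(SK(KK)))
  [4] SI(K(SK(KK)))

Term B:
  start: I(KI)(SK(KK))(IK(SS)(II(II)))
  [1] KI(SK(KK))(IK(SS)(II(II)))
  [2] I(IK(SS)(II(II)))
  [3] IK(SS)(II(II))
  [4] K(SS)(II(II))
  [5] SS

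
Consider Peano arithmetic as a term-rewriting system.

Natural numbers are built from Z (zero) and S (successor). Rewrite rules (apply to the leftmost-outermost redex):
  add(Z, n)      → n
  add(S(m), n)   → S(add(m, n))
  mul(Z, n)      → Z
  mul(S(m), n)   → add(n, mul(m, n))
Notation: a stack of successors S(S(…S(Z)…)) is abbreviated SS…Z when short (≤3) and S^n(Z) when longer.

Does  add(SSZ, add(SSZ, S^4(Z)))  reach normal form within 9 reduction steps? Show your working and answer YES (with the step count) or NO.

  start: add(SSZ, add(SSZ, S^4(Z)))
  →1  S(add(SZ, add(SSZ, S^4(Z))))
  →2  S(S(add(Z, add(SSZ, S^4(Z)))))
  →3  S(S(add(SSZ, S^4(Z))))
  →4  S(S(S(add(SZ, S^4(Z)))))
  →5  S(S(S(S(add(Z, S^4(Z))))))
  →6  S^8(Z)

Answer: YES — reaches normal form S^8(Z) in 6 ≤ 9 steps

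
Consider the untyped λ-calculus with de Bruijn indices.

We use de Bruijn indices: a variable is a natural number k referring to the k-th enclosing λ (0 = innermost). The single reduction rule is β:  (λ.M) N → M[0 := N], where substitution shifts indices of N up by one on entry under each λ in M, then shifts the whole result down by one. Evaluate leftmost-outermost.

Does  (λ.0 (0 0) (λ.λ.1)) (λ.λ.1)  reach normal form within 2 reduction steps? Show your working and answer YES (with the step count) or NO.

  start: (λ.0 (0 0) (λ.λ.1)) (λ.λ.1)
  →1  (λ.λ.1) ((λ.λ.1) (λ.λ.1)) (λ.λ.1)
  →2  (λ.(λ.λ.1) (λ.λ.1)) (λ.λ.1)

Answer: NO — after 2 steps the term is (λ.(λ.λ.1) (λ.λ.1)) (λ.λ.1), not yet normal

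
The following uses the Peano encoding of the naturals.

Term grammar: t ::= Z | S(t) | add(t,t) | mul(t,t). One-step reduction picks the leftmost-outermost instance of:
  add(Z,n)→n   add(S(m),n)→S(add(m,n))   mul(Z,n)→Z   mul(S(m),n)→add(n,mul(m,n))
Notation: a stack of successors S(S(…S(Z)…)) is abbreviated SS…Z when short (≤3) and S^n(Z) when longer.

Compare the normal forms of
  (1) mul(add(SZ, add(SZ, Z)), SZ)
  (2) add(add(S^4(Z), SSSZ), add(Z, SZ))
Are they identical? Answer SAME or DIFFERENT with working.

Term A:
  start: mul(add(SZ, add(SZ, Z)), SZ)
  [1] mul(S(add(Z, add(SZ, Z))), SZ)
  [2] add(SZ, mul(add(Z, add(SZ, Z)), SZ))
  [3] S(add(Z, mul(add(Z, add(SZ, Z)), SZ)))
  [4] S(mul(add(Z, add(SZ, Z)), SZ))
  [5] S(mul(add(SZ, Z), SZ))
  [6] S(mul(S(add(Z, Z)), SZ))
  [7] S(add(SZ, mul(add(Z, Z), SZ)))
  [8] S(S(add(Z, mul(add(Z, Z), SZ))))
  [9] S(S(mul(add(Z, Z), SZ)))
  [10] S(S(mul(Z, SZ)))
  [11] SSZ

Term B:
  start: add(add(S^4(Z), SSSZ), add(Z, SZ))
  [1] add(S(add(SSSZ, SSSZ)), add(Z, SZ))
  [2] S(add(add(SSSZ, SSSZ), add(Z, SZ)))
  [3] S(add(S(add(SSZ, SSSZ)), add(Z, SZ)))
  [4] S(S(add(add(SSZ, SSSZ), add(Z, SZ))))
  [5] S(S(add(S(add(SZ, SSSZ)), add(Z, SZ))))
  [6] S(S(S(add(add(SZ, SSSZ), add(Z, SZ)))))
  [7] S(S(S(add(S(add(Z, SSSZ)), add(Z, SZ)))))
  [8] S(S(S(S(add(add(Z, SSSZ), add(Z, SZ))))))
  [9] S(S(S(S(add(SSSZ, add(Z, SZ))))))
  [10] S(S(S(S(S(add(SSZ, add(Z, SZ)))))))
  [11] S(S(S(S(S(S(add(SZ, add(Z, SZ))))))))
  [12] S(S(S(S(S(S(S(add(Z, add(Z, SZ)))))))))
  [13] S(S(S(S(S(S(S(add(Z, SZ))))))))
  [14] S^8(Z)

Answer: DIFFERENT — A ⇓ SSZ, B ⇓ S^8(Z)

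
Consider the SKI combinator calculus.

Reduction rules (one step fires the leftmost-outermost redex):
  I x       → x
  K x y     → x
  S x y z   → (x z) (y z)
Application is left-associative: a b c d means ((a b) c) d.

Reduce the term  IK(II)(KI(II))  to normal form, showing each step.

Answer: normal form = I  (in 3 steps)

Derivation:
  start: IK(II)(KI(II))
  [1] K(II)(KI(II))
  [2] II
  [3] I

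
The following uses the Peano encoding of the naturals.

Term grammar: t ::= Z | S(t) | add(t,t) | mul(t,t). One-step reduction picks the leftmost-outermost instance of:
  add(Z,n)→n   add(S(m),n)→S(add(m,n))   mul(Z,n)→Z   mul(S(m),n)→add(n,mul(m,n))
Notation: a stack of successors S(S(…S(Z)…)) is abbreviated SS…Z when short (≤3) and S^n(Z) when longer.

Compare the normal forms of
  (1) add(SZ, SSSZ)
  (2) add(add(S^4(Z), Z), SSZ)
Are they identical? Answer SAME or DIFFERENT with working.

Answer: DIFFERENT — A ⇓ S^4(Z), B ⇓ S^6(Z)

Reduction:
Term A:
  start: add(SZ, SSSZ)
  →1  S(add(Z, SSSZ))
  →2  S^4(Z)

Term B:
  start: add(add(S^4(Z), Z), SSZ)
  →1  add(S(add(SSSZ, Z)), SSZ)
  →2  S(add(add(SSSZ, Z), SSZ))
  →3  S(add(S(add(SSZ, Z)), SSZ))
  →4  S(S(add(add(SSZ, Z), SSZ)))
  →5  S(S(add(S(add(SZ, Z)), SSZ)))
  →6  S(S(S(add(add(SZ, Z), SSZ))))
  →7  S(S(S(add(S(add(Z, Z)), SSZ))))
  →8  S(S(S(S(add(add(Z, Z), SSZ)))))
  →9  S(S(S(S(add(Z, SSZ)))))
  →10  S^6(Z)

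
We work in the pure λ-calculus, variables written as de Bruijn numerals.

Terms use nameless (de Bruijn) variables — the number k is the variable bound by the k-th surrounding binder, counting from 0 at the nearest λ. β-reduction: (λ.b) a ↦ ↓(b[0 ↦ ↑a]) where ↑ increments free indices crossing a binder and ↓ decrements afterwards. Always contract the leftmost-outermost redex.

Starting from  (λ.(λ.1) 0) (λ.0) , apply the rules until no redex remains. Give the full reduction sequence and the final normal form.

  start: (λ.(λ.1) 0) (λ.0)
  [1] (λ.λ.0) (λ.0)
  [2] λ.0

Answer: normal form = λ.0  (in 2 steps)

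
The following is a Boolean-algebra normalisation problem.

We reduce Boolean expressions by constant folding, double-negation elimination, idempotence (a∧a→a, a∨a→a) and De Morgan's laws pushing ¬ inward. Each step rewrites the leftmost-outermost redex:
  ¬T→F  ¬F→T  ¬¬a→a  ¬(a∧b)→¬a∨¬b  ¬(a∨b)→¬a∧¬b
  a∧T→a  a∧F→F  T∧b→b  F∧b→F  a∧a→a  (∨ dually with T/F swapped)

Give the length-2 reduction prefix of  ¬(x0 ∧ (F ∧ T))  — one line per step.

Answer: after 2 steps: ¬x0 ∨ (¬F ∨ ¬T)

Reduction:
  start: ¬(x0 ∧ (F ∧ T))
  [1] ¬x0 ∨ ¬(F ∧ T)
  [2] ¬x0 ∨ (¬F ∨ ¬T)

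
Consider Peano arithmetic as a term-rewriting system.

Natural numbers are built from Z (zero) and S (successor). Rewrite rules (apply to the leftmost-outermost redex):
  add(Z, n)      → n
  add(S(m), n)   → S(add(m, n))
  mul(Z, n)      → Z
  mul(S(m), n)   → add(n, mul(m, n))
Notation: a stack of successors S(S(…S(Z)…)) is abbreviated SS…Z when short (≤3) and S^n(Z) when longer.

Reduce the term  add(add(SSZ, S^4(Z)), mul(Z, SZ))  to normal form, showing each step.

Answer: normal form = S^6(Z)  (in 11 steps)

Derivation:
  start: add(add(SSZ, S^4(Z)), mul(Z, SZ))
  →1  add(S(add(SZ, S^4(Z))), mul(Z, SZ))
  →2  S(add(add(SZ, S^4(Z)), mul(Z, SZ)))
  →3  S(add(S(add(Z, S^4(Z))), mul(Z, SZ)))
  →4  S(S(add(add(Z, S^4(Z)), mul(Z, SZ))))
  →5  S(S(add(S^4(Z), mul(Z, SZ))))
  →6  S(S(S(add(SSSZ, mul(Z, SZ)))))
  →7  S(S(S(S(add(SSZ, mul(Z, SZ))))))
  →8  S(S(S(S(S(add(SZ, mul(Z, SZ)))))))
  →9  S(S(S(S(S(S(add(Z, mul(Z, SZ))))))))
  →10  S(S(S(S(S(S(mul(Z, SZ)))))))
  →11  S^6(Z)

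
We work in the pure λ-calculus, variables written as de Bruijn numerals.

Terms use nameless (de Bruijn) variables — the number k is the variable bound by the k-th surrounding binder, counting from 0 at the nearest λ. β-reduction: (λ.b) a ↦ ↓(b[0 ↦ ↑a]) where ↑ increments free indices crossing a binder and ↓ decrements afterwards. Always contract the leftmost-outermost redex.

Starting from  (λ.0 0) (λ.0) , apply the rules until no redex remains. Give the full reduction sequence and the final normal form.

  start: (λ.0 0) (λ.0)
  →1  (λ.0) (λ.0)
  →2  λ.0

Answer: normal form = λ.0  (in 2 steps)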